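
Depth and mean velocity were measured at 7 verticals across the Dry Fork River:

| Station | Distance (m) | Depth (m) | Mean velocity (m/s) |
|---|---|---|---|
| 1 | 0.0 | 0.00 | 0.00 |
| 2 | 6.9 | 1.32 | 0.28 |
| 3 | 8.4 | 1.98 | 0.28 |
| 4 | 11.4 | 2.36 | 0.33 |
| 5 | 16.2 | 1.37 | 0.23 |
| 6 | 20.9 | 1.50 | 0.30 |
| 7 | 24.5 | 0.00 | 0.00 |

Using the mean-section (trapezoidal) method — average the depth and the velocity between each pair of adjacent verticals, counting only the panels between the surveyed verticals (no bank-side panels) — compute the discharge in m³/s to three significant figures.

8.01 m³/s

Panel 1-2: Δb = 6.9 m, d̄ = (0.00+1.32)/2 = 0.66, v̄ = (0.00+0.28)/2 = 0.14 → q = 6.9×0.66×0.14 = 0.6376 m³/s
Panel 2-3: Δb = 1.5 m, d̄ = (1.32+1.98)/2 = 1.65, v̄ = (0.28+0.28)/2 = 0.28 → q = 1.5×1.65×0.28 = 0.6930 m³/s
Panel 3-4: Δb = 3 m, d̄ = (1.98+2.36)/2 = 2.17, v̄ = (0.28+0.33)/2 = 0.305 → q = 3×2.17×0.305 = 1.986 m³/s
Panel 4-5: Δb = 4.8 m, d̄ = (2.36+1.37)/2 = 1.865, v̄ = (0.33+0.23)/2 = 0.28 → q = 4.8×1.865×0.28 = 2.507 m³/s
Panel 5-6: Δb = 4.7 m, d̄ = (1.37+1.50)/2 = 1.435, v̄ = (0.23+0.30)/2 = 0.265 → q = 4.7×1.435×0.265 = 1.787 m³/s
Panel 6-7: Δb = 3.6 m, d̄ = (1.50+0.00)/2 = 0.75, v̄ = (0.30+0.00)/2 = 0.15 → q = 3.6×0.75×0.15 = 0.4050 m³/s
Q = Σ q = 8.015 m³/s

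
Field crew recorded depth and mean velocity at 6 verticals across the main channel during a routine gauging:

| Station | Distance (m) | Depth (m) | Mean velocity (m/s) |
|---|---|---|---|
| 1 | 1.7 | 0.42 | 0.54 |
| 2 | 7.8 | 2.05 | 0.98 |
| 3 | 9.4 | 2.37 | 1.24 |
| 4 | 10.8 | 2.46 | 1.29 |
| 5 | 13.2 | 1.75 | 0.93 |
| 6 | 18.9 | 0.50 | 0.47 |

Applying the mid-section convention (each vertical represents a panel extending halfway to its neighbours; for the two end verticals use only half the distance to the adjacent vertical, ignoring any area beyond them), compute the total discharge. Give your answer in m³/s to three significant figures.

26.1 m³/s

w_1 = (7.8 − 1.7)/2 = 3.05 m; q_1 = 0.54 × 0.42 × 3.05 = 0.6917 m³/s
w_2 = (9.4 − 1.7)/2 = 3.85 m; q_2 = 0.98 × 2.05 × 3.85 = 7.735 m³/s
w_3 = (10.8 − 7.8)/2 = 1.5 m; q_3 = 1.24 × 2.37 × 1.5 = 4.408 m³/s
w_4 = (13.2 − 9.4)/2 = 1.9 m; q_4 = 1.29 × 2.46 × 1.9 = 6.029 m³/s
w_5 = (18.9 − 10.8)/2 = 4.05 m; q_5 = 0.93 × 1.75 × 4.05 = 6.591 m³/s
w_6 = (18.9 − 13.2)/2 = 2.85 m; q_6 = 0.47 × 0.50 × 2.85 = 0.6698 m³/s
Q = Σ qᵢ = 26.13 m³/s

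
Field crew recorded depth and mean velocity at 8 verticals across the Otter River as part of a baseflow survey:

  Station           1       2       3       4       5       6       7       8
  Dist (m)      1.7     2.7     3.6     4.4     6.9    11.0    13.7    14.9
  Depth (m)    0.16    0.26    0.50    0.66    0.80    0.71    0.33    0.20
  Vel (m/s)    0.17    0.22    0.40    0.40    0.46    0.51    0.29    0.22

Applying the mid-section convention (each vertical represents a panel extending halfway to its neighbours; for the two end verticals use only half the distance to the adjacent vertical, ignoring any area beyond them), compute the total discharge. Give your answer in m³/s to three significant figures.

w_1 = (2.7 − 1.7)/2 = 0.5 m; q_1 = 0.17 × 0.16 × 0.5 = 0.01360 m³/s
w_2 = (3.6 − 1.7)/2 = 0.95 m; q_2 = 0.22 × 0.26 × 0.95 = 0.05434 m³/s
w_3 = (4.4 − 2.7)/2 = 0.85 m; q_3 = 0.40 × 0.50 × 0.85 = 0.1700 m³/s
w_4 = (6.9 − 3.6)/2 = 1.65 m; q_4 = 0.40 × 0.66 × 1.65 = 0.4356 m³/s
w_5 = (11.0 − 4.4)/2 = 3.3 m; q_5 = 0.46 × 0.80 × 3.3 = 1.214 m³/s
w_6 = (13.7 − 6.9)/2 = 3.4 m; q_6 = 0.51 × 0.71 × 3.4 = 1.231 m³/s
w_7 = (14.9 − 11.0)/2 = 1.95 m; q_7 = 0.29 × 0.33 × 1.95 = 0.1866 m³/s
w_8 = (14.9 − 13.7)/2 = 0.6 m; q_8 = 0.22 × 0.20 × 0.6 = 0.02640 m³/s
Q = Σ qᵢ = 3.332 m³/s

3.33 m³/s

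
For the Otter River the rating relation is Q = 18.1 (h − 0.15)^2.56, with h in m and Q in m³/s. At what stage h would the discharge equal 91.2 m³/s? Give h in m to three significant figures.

2.03 m

h − h₀ = (Q/C)^(1/b) = (91.2/18.1)^(1/2.56) = 1.881 m
h = 0.15 + 1.881 = 2.031 m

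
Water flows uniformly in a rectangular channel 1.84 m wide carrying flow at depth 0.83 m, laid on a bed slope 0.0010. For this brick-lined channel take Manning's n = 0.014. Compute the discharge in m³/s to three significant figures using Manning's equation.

1.98 m³/s

A = b·y = 1.84 × 0.83 = 1.527 m²
P = b + 2y = 1.84 + 2×0.83 = 3.500 m
R = A/P = 1.527/3.500 = 0.4363 m
Q = (1/n)·A·R^(2/3)·S^(1/2) = (1/0.014) × 1.527 × 0.4363^(2/3) × 0.0010^(1/2) = 1.985 m³/s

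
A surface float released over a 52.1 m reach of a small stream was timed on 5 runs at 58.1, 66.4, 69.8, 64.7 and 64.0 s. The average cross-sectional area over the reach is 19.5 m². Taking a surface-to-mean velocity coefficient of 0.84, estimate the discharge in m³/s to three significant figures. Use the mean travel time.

13.2 m³/s

t̄ = (58.1 + 66.4 + 69.8 + 64.7 + 64.0) / 5 = 64.6 s
v_surface = L / t̄ = 52.1 / 64.6 = 0.8065 m/s
v_mean = 0.84 × 0.8065 = 0.6775 m/s
Q = A × v_mean = 19.5 × 0.6775 = 13.21 m³/s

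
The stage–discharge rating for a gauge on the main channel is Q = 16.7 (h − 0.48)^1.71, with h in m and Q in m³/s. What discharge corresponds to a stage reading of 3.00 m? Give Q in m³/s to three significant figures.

Q = 16.7 × (3.00 − 0.48)^1.71 = 16.7 × 2.52^1.71 = 81.12 m³/s

81.1 m³/s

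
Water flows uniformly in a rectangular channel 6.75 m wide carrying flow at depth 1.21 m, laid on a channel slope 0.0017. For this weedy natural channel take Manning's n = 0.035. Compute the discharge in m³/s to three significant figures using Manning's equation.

A = b·y = 6.75 × 1.21 = 8.168 m²
P = b + 2y = 6.75 + 2×1.21 = 9.170 m
R = A/P = 8.168/9.170 = 0.8907 m
Q = (1/n)·A·R^(2/3)·S^(1/2) = (1/0.035) × 8.168 × 0.8907^(2/3) × 0.0017^(1/2) = 8.907 m³/s

8.91 m³/s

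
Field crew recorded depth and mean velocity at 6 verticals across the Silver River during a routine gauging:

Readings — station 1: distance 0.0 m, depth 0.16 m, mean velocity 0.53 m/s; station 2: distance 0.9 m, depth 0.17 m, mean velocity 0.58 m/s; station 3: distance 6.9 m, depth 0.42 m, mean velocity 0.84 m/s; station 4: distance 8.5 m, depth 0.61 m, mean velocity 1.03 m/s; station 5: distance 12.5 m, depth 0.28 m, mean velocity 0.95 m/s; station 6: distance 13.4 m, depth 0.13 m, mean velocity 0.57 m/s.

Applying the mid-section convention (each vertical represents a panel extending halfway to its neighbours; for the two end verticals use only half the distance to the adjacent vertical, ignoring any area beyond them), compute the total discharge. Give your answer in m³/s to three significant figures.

w_1 = (0.9 − 0.0)/2 = 0.45 m; q_1 = 0.53 × 0.16 × 0.45 = 0.03816 m³/s
w_2 = (6.9 − 0.0)/2 = 3.45 m; q_2 = 0.58 × 0.17 × 3.45 = 0.3402 m³/s
w_3 = (8.5 − 0.9)/2 = 3.8 m; q_3 = 0.84 × 0.42 × 3.8 = 1.341 m³/s
w_4 = (12.5 − 6.9)/2 = 2.8 m; q_4 = 1.03 × 0.61 × 2.8 = 1.759 m³/s
w_5 = (13.4 − 8.5)/2 = 2.45 m; q_5 = 0.95 × 0.28 × 2.45 = 0.6517 m³/s
w_6 = (13.4 − 12.5)/2 = 0.45 m; q_6 = 0.57 × 0.13 × 0.45 = 0.03335 m³/s
Q = Σ qᵢ = 4.163 m³/s

4.16 m³/s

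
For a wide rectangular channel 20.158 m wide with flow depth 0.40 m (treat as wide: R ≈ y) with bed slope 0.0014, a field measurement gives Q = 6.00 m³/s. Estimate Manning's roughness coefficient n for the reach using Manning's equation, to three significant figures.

A = b·y = 20.158 × 0.40 = 8.063 m²
Wide channel: R ≈ y = 0.40 m
n = (1/Q)·A·R^(2/3)·S^(1/2) = (1/6.00) × 8.063 × 0.5429 × 0.03742 = 0.02730

0.0273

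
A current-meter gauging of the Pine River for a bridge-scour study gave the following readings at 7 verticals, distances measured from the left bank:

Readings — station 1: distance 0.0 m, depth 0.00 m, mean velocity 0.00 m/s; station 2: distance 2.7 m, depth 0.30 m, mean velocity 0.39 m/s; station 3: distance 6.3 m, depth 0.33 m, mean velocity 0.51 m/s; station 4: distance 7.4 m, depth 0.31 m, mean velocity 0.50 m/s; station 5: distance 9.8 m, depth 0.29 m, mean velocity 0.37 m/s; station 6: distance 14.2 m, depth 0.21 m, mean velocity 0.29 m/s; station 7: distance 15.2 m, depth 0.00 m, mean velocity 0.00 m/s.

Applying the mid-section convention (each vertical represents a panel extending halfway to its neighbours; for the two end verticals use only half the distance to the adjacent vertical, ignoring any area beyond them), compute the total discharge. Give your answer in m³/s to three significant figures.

w_2 = (6.3 − 0.0)/2 = 3.15 m; q_2 = 0.39 × 0.30 × 3.15 = 0.3686 m³/s
w_3 = (7.4 − 2.7)/2 = 2.35 m; q_3 = 0.51 × 0.33 × 2.35 = 0.3955 m³/s
w_4 = (9.8 − 6.3)/2 = 1.75 m; q_4 = 0.50 × 0.31 × 1.75 = 0.2713 m³/s
w_5 = (14.2 − 7.4)/2 = 3.4 m; q_5 = 0.37 × 0.29 × 3.4 = 0.3648 m³/s
w_6 = (15.2 − 9.8)/2 = 2.7 m; q_6 = 0.29 × 0.21 × 2.7 = 0.1644 m³/s
Stations 1, 7 contribute zero (depth or velocity is 0).
Q = Σ qᵢ = 1.565 m³/s

1.56 m³/s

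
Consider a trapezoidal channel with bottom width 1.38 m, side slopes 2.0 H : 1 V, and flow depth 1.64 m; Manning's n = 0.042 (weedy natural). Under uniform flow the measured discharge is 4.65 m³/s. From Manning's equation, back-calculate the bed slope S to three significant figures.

A = (b + z·y)·y = (1.38 + 2.0×1.64)×1.64 = 7.642 m²
P = b + 2y√(1+z²) = 1.38 + 2×1.64×√(1+2.0²) = 8.714 m
R = A/P = 7.642/8.714 = 0.8770 m
S = (Q·n / (1·A·R^(2/3)))² = (4.65×0.042 / (1×7.642×0.9162))² = 0.0007779

0.000778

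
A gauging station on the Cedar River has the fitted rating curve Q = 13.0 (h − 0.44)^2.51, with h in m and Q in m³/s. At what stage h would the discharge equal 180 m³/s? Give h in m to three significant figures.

3.29 m

h − h₀ = (Q/C)^(1/b) = (180/13.0)^(1/2.51) = 2.849 m
h = 0.44 + 2.849 = 3.289 m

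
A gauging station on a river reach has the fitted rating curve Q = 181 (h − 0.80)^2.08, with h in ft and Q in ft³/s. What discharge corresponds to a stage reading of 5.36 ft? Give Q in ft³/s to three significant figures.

4250 ft³/s

Q = 181 × (5.36 − 0.80)^2.08 = 181 × 4.56^2.08 = 4249 ft³/s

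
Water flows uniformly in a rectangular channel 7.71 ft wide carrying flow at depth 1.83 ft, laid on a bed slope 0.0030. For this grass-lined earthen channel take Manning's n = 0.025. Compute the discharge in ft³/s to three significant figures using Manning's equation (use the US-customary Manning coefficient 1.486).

A = b·y = 7.71 × 1.83 = 14.11 ft²
P = b + 2y = 7.71 + 2×1.83 = 11.37 ft
R = A/P = 14.11/11.37 = 1.241 ft
Q = (1.486/n)·A·R^(2/3)·S^(1/2) = (1.486/0.025) × 14.11 × 1.241^(2/3) × 0.0030^(1/2) = 53.04 ft³/s

53.0 ft³/s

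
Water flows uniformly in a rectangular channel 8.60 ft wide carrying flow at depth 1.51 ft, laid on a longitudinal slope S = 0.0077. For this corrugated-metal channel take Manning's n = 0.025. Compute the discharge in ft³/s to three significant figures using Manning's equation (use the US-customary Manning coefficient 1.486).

A = b·y = 8.60 × 1.51 = 12.99 ft²
P = b + 2y = 8.60 + 2×1.51 = 11.62 ft
R = A/P = 12.99/11.62 = 1.118 ft
Q = (1.486/n)·A·R^(2/3)·S^(1/2) = (1.486/0.025) × 12.99 × 1.118^(2/3) × 0.0077^(1/2) = 72.94 ft³/s

72.9 ft³/s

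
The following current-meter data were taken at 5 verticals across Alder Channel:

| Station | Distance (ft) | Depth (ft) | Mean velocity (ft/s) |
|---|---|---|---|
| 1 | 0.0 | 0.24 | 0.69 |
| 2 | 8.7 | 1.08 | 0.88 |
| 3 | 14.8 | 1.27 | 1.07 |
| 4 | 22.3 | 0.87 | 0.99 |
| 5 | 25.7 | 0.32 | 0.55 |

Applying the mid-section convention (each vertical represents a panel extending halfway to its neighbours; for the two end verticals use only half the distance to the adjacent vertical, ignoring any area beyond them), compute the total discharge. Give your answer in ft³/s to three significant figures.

w_1 = (8.7 − 0.0)/2 = 4.35 ft; q_1 = 0.69 × 0.24 × 4.35 = 0.7204 ft³/s
w_2 = (14.8 − 0.0)/2 = 7.4 ft; q_2 = 0.88 × 1.08 × 7.4 = 7.033 ft³/s
w_3 = (22.3 − 8.7)/2 = 6.8 ft; q_3 = 1.07 × 1.27 × 6.8 = 9.241 ft³/s
w_4 = (25.7 − 14.8)/2 = 5.45 ft; q_4 = 0.99 × 0.87 × 5.45 = 4.694 ft³/s
w_5 = (25.7 − 22.3)/2 = 1.7 ft; q_5 = 0.55 × 0.32 × 1.7 = 0.2992 ft³/s
Q = Σ qᵢ = 21.99 ft³/s

22.0 ft³/s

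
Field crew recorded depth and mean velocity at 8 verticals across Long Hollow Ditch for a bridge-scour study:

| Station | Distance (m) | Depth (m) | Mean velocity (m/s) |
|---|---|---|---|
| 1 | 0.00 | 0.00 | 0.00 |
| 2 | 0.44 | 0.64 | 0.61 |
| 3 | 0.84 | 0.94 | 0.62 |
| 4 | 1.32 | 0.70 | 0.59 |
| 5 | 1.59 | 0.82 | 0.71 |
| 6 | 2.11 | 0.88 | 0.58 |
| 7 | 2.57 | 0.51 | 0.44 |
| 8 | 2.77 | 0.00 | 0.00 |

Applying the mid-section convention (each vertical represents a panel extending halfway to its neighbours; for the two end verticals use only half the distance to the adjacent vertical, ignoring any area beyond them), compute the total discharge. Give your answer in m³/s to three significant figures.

w_2 = (0.84 − 0.00)/2 = 0.42 m; q_2 = 0.61 × 0.64 × 0.42 = 0.1640 m³/s
w_3 = (1.32 − 0.44)/2 = 0.44 m; q_3 = 0.62 × 0.94 × 0.44 = 0.2564 m³/s
w_4 = (1.59 − 0.84)/2 = 0.375 m; q_4 = 0.59 × 0.70 × 0.375 = 0.1549 m³/s
w_5 = (2.11 − 1.32)/2 = 0.395 m; q_5 = 0.71 × 0.82 × 0.395 = 0.2300 m³/s
w_6 = (2.57 − 1.59)/2 = 0.49 m; q_6 = 0.58 × 0.88 × 0.49 = 0.2501 m³/s
w_7 = (2.77 − 2.11)/2 = 0.33 m; q_7 = 0.44 × 0.51 × 0.33 = 0.07405 m³/s
Stations 1, 8 contribute zero (depth or velocity is 0).
Q = Σ qᵢ = 1.129 m³/s

1.13 m³/s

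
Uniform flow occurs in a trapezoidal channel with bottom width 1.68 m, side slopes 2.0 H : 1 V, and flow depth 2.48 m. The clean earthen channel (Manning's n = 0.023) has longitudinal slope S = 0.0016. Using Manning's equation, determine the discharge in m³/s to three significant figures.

33.9 m³/s

A = (b + z·y)·y = (1.68 + 2.0×2.48)×2.48 = 16.47 m²
P = b + 2y√(1+z²) = 1.68 + 2×2.48×√(1+2.0²) = 12.77 m
R = A/P = 16.47/12.77 = 1.289 m
Q = (1/n)·A·R^(2/3)·S^(1/2) = (1/0.023) × 16.47 × 1.289^(2/3) × 0.0016^(1/2) = 33.93 m³/s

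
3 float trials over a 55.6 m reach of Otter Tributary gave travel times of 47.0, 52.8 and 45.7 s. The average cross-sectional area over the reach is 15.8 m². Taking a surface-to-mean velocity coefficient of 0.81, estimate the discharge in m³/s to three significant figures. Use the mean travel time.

14.7 m³/s

t̄ = (47.0 + 52.8 + 45.7) / 3 = 48.5 s
v_surface = L / t̄ = 55.6 / 48.5 = 1.146 m/s
v_mean = 0.81 × 1.146 = 0.9286 m/s
Q = A × v_mean = 15.8 × 0.9286 = 14.67 m³/s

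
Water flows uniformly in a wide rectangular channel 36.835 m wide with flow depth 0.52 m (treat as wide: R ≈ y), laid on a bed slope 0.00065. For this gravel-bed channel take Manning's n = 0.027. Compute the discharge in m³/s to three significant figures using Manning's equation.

11.7 m³/s

A = b·y = 36.835 × 0.52 = 19.15 m²
Wide channel: R ≈ y = 0.52 m
Q = (1/n)·A·R^(2/3)·S^(1/2) = (1/0.027) × 19.15 × 0.5200^(2/3) × 0.00065^(1/2) = 11.70 m³/s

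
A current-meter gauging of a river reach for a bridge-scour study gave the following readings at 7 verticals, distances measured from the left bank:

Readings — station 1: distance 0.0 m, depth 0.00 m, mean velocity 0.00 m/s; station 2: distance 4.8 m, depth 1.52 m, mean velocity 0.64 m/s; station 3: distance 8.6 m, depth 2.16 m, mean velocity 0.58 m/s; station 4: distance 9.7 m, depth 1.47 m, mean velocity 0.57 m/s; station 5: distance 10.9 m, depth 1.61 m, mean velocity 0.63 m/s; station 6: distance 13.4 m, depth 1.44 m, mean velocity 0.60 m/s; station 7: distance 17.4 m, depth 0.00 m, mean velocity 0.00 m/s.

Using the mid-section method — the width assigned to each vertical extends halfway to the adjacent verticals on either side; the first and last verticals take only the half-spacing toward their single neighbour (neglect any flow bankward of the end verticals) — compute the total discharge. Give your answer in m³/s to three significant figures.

w_2 = (8.6 − 0.0)/2 = 4.3 m; q_2 = 0.64 × 1.52 × 4.3 = 4.183 m³/s
w_3 = (9.7 − 4.8)/2 = 2.45 m; q_3 = 0.58 × 2.16 × 2.45 = 3.069 m³/s
w_4 = (10.9 − 8.6)/2 = 1.15 m; q_4 = 0.57 × 1.47 × 1.15 = 0.9636 m³/s
w_5 = (13.4 − 9.7)/2 = 1.85 m; q_5 = 0.63 × 1.61 × 1.85 = 1.876 m³/s
w_6 = (17.4 − 10.9)/2 = 3.25 m; q_6 = 0.60 × 1.44 × 3.25 = 2.808 m³/s
Stations 1, 7 contribute zero (depth or velocity is 0).
Q = Σ qᵢ = 12.90 m³/s

12.9 m³/s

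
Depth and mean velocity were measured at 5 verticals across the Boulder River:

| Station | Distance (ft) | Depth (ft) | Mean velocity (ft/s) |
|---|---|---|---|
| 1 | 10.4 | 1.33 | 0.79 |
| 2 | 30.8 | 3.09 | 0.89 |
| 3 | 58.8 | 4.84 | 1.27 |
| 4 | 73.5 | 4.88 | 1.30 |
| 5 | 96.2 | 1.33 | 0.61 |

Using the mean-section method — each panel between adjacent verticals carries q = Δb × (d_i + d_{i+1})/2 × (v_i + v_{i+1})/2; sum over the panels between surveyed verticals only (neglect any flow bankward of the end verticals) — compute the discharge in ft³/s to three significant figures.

317 ft³/s

Panel 1-2: Δb = 20.4 ft, d̄ = (1.33+3.09)/2 = 2.21, v̄ = (0.79+0.89)/2 = 0.84 → q = 20.4×2.21×0.84 = 37.87 ft³/s
Panel 2-3: Δb = 28 ft, d̄ = (3.09+4.84)/2 = 3.965, v̄ = (0.89+1.27)/2 = 1.08 → q = 28×3.965×1.08 = 119.9 ft³/s
Panel 3-4: Δb = 14.7 ft, d̄ = (4.84+4.88)/2 = 4.86, v̄ = (1.27+1.30)/2 = 1.285 → q = 14.7×4.86×1.285 = 91.80 ft³/s
Panel 4-5: Δb = 22.7 ft, d̄ = (4.88+1.33)/2 = 3.105, v̄ = (1.30+0.61)/2 = 0.955 → q = 22.7×3.105×0.955 = 67.31 ft³/s
Q = Σ q = 316.9 ft³/s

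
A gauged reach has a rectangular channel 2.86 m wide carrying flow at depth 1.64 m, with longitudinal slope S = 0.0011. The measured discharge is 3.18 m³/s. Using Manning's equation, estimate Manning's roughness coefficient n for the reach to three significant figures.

A = b·y = 2.86 × 1.64 = 4.690 m²
P = b + 2y = 2.86 + 2×1.64 = 6.140 m
R = A/P = 4.690/6.140 = 0.7639 m
n = (1/Q)·A·R^(2/3)·S^(1/2) = (1/3.18) × 4.690 × 0.8357 × 0.03317 = 0.04088

0.0409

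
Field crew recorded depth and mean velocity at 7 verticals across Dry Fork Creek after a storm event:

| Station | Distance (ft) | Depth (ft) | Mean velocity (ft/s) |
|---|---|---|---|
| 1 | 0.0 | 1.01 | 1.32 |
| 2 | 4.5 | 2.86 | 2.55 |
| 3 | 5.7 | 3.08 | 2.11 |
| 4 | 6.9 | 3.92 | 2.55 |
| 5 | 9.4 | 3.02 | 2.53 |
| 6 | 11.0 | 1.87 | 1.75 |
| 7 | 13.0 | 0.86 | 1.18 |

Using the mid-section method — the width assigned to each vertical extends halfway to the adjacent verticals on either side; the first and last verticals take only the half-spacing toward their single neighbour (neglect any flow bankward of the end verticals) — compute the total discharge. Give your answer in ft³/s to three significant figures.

w_1 = (4.5 − 0.0)/2 = 2.25 ft; q_1 = 1.32 × 1.01 × 2.25 = 3.000 ft³/s
w_2 = (5.7 − 0.0)/2 = 2.85 ft; q_2 = 2.55 × 2.86 × 2.85 = 20.79 ft³/s
w_3 = (6.9 − 4.5)/2 = 1.2 ft; q_3 = 2.11 × 3.08 × 1.2 = 7.799 ft³/s
w_4 = (9.4 − 5.7)/2 = 1.85 ft; q_4 = 2.55 × 3.92 × 1.85 = 18.49 ft³/s
w_5 = (11.0 − 6.9)/2 = 2.05 ft; q_5 = 2.53 × 3.02 × 2.05 = 15.66 ft³/s
w_6 = (13.0 − 9.4)/2 = 1.8 ft; q_6 = 1.75 × 1.87 × 1.8 = 5.891 ft³/s
w_7 = (13.0 − 11.0)/2 = 1 ft; q_7 = 1.18 × 0.86 × 1 = 1.015 ft³/s
Q = Σ qᵢ = 72.64 ft³/s

72.6 ft³/s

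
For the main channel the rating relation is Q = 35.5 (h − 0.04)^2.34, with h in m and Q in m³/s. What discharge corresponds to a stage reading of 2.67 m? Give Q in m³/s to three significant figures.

341 m³/s

Q = 35.5 × (2.67 − 0.04)^2.34 = 35.5 × 2.63^2.34 = 341.1 m³/s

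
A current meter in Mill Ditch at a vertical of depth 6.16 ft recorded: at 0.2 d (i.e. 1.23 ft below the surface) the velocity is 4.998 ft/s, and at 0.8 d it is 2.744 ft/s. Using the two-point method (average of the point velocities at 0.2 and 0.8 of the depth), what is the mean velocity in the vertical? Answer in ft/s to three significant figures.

v̄ = (4.998 + 2.744) / 2 = 3.871 ft/s

3.87 ft/s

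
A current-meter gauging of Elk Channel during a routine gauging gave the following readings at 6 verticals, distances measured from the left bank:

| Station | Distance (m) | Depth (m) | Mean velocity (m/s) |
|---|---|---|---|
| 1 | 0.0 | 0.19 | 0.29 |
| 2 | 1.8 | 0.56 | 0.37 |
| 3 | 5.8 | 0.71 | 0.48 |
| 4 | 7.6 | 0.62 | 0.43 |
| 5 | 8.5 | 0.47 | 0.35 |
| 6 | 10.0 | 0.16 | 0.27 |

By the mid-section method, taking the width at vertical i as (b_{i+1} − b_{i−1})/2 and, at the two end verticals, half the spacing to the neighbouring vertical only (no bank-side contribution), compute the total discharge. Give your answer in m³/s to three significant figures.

2.23 m³/s

w_1 = (1.8 − 0.0)/2 = 0.9 m; q_1 = 0.29 × 0.19 × 0.9 = 0.04959 m³/s
w_2 = (5.8 − 0.0)/2 = 2.9 m; q_2 = 0.37 × 0.56 × 2.9 = 0.6009 m³/s
w_3 = (7.6 − 1.8)/2 = 2.9 m; q_3 = 0.48 × 0.71 × 2.9 = 0.9883 m³/s
w_4 = (8.5 − 5.8)/2 = 1.35 m; q_4 = 0.43 × 0.62 × 1.35 = 0.3599 m³/s
w_5 = (10.0 − 7.6)/2 = 1.2 m; q_5 = 0.35 × 0.47 × 1.2 = 0.1974 m³/s
w_6 = (10.0 − 8.5)/2 = 0.75 m; q_6 = 0.27 × 0.16 × 0.75 = 0.03240 m³/s
Q = Σ qᵢ = 2.229 m³/s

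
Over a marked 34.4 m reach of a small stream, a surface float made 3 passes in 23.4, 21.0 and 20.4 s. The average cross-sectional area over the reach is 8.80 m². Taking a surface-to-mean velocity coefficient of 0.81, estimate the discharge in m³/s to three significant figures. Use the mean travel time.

t̄ = (23.4 + 21.0 + 20.4) / 3 = 21.6 s
v_surface = L / t̄ = 34.4 / 21.6 = 1.593 m/s
v_mean = 0.81 × 1.593 = 1.290 m/s
Q = A × v_mean = 8.80 × 1.290 = 11.35 m³/s

11.4 m³/s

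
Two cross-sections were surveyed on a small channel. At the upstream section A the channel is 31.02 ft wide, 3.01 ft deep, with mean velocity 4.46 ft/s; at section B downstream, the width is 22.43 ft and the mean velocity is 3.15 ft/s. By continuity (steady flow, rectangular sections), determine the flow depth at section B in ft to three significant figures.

Q = A₁V₁ = (31.02×3.01) × 4.46 = 416.4 ft³/s
d₂ = Q/(b₂ V₂) = 416.4/(22.43×3.15) = 5.894 ft

5.89 ft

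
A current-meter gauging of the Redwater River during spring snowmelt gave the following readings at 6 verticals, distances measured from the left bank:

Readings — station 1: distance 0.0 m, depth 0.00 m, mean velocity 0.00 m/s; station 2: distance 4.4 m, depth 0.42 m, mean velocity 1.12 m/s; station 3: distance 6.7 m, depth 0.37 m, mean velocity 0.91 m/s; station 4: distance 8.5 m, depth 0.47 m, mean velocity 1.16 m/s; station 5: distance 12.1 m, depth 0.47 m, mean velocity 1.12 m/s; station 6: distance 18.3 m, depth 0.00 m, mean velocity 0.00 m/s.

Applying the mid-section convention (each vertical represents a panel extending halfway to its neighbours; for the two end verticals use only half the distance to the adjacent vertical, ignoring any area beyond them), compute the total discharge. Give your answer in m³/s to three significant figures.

w_2 = (6.7 − 0.0)/2 = 3.35 m; q_2 = 1.12 × 0.42 × 3.35 = 1.576 m³/s
w_3 = (8.5 − 4.4)/2 = 2.05 m; q_3 = 0.91 × 0.37 × 2.05 = 0.6902 m³/s
w_4 = (12.1 − 6.7)/2 = 2.7 m; q_4 = 1.16 × 0.47 × 2.7 = 1.472 m³/s
w_5 = (18.3 − 8.5)/2 = 4.9 m; q_5 = 1.12 × 0.47 × 4.9 = 2.579 m³/s
Stations 1, 6 contribute zero (depth or velocity is 0).
Q = Σ qᵢ = 6.317 m³/s

6.32 m³/s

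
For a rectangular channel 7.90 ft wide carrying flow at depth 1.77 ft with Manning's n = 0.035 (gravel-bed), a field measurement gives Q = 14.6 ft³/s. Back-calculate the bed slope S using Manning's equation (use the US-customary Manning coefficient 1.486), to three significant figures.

A = b·y = 7.90 × 1.77 = 13.98 ft²
P = b + 2y = 7.90 + 2×1.77 = 11.44 ft
R = A/P = 13.98/11.44 = 1.222 ft
S = (Q·n / (1.486·A·R^(2/3)))² = (14.6×0.035 / (1.486×13.98×1.143))² = 0.0004628

0.000463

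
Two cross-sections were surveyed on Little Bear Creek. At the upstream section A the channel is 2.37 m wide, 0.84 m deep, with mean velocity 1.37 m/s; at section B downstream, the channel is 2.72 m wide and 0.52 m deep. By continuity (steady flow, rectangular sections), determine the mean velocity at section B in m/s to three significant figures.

Q = A₁V₁ = (2.37×0.84) × 1.37 = 2.727 m³/s
A₂ = 2.72 × 0.52 = 1.414 m²
V₂ = Q/A₂ = 2.727/1.414 = 1.928 m/s

1.93 m/s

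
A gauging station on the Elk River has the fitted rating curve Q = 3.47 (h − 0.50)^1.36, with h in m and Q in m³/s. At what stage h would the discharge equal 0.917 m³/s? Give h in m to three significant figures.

h − h₀ = (Q/C)^(1/b) = (0.917/3.47)^(1/1.36) = 0.3759 m
h = 0.50 + 0.3759 = 0.8759 m

0.876 m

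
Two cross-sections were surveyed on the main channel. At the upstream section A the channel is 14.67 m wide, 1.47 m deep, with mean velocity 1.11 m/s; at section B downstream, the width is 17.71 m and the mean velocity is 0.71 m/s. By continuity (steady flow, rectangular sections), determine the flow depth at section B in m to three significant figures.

1.90 m

Q = A₁V₁ = (14.67×1.47) × 1.11 = 23.94 m³/s
d₂ = Q/(b₂ V₂) = 23.94/(17.71×0.71) = 1.904 m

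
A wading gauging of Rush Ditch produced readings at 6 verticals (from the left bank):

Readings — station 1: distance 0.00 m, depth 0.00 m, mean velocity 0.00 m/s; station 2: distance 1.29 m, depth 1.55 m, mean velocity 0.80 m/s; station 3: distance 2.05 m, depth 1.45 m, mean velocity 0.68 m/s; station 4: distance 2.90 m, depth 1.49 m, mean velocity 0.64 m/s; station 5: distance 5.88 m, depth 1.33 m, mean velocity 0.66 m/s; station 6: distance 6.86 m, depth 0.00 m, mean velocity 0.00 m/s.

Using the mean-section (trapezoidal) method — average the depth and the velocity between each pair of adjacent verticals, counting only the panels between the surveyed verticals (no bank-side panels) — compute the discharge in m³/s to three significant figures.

5.01 m³/s

Panel 1-2: Δb = 1.29 m, d̄ = (0.00+1.55)/2 = 0.775, v̄ = (0.00+0.80)/2 = 0.4 → q = 1.29×0.775×0.4 = 0.3999 m³/s
Panel 2-3: Δb = 0.76 m, d̄ = (1.55+1.45)/2 = 1.5, v̄ = (0.80+0.68)/2 = 0.74 → q = 0.76×1.5×0.74 = 0.8436 m³/s
Panel 3-4: Δb = 0.85 m, d̄ = (1.45+1.49)/2 = 1.47, v̄ = (0.68+0.64)/2 = 0.66 → q = 0.85×1.47×0.66 = 0.8247 m³/s
Panel 4-5: Δb = 2.98 m, d̄ = (1.49+1.33)/2 = 1.41, v̄ = (0.64+0.66)/2 = 0.65 → q = 2.98×1.41×0.65 = 2.731 m³/s
Panel 5-6: Δb = 0.98 m, d̄ = (1.33+0.00)/2 = 0.665, v̄ = (0.66+0.00)/2 = 0.33 → q = 0.98×0.665×0.33 = 0.2151 m³/s
Q = Σ q = 5.014 m³/s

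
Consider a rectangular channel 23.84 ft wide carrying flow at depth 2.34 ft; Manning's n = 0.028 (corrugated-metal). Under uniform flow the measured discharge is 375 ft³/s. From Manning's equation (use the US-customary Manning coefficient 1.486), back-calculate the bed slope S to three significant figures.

A = b·y = 23.84 × 2.34 = 55.79 ft²
P = b + 2y = 23.84 + 2×2.34 = 28.52 ft
R = A/P = 55.79/28.52 = 1.956 ft
S = (Q·n / (1.486·A·R^(2/3)))² = (375×0.028 / (1.486×55.79×1.564))² = 0.006558

0.00656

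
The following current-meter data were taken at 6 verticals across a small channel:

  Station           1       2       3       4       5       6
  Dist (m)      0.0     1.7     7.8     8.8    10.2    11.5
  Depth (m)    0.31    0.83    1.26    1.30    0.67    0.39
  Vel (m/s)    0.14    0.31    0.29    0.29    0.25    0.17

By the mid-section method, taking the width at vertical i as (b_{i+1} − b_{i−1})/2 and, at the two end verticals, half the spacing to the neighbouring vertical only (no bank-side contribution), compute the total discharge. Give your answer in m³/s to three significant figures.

3.06 m³/s

w_1 = (1.7 − 0.0)/2 = 0.85 m; q_1 = 0.14 × 0.31 × 0.85 = 0.03689 m³/s
w_2 = (7.8 − 0.0)/2 = 3.9 m; q_2 = 0.31 × 0.83 × 3.9 = 1.003 m³/s
w_3 = (8.8 − 1.7)/2 = 3.55 m; q_3 = 0.29 × 1.26 × 3.55 = 1.297 m³/s
w_4 = (10.2 − 7.8)/2 = 1.2 m; q_4 = 0.29 × 1.30 × 1.2 = 0.4524 m³/s
w_5 = (11.5 − 8.8)/2 = 1.35 m; q_5 = 0.25 × 0.67 × 1.35 = 0.2261 m³/s
w_6 = (11.5 − 10.2)/2 = 0.65 m; q_6 = 0.17 × 0.39 × 0.65 = 0.04310 m³/s
Q = Σ qᵢ = 3.059 m³/s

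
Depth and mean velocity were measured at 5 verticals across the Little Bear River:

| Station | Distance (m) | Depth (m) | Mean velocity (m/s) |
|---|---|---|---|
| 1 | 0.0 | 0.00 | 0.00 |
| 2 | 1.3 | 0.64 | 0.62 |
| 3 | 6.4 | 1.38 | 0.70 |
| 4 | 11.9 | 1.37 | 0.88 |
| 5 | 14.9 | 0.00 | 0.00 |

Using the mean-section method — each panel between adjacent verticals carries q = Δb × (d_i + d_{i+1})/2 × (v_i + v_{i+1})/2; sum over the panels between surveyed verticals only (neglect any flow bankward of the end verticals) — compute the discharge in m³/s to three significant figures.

10.4 m³/s

Panel 1-2: Δb = 1.3 m, d̄ = (0.00+0.64)/2 = 0.32, v̄ = (0.00+0.62)/2 = 0.31 → q = 1.3×0.32×0.31 = 0.1290 m³/s
Panel 2-3: Δb = 5.1 m, d̄ = (0.64+1.38)/2 = 1.01, v̄ = (0.62+0.70)/2 = 0.66 → q = 5.1×1.01×0.66 = 3.400 m³/s
Panel 3-4: Δb = 5.5 m, d̄ = (1.38+1.37)/2 = 1.375, v̄ = (0.70+0.88)/2 = 0.79 → q = 5.5×1.375×0.79 = 5.974 m³/s
Panel 4-5: Δb = 3 m, d̄ = (1.37+0.00)/2 = 0.685, v̄ = (0.88+0.00)/2 = 0.44 → q = 3×0.685×0.44 = 0.9042 m³/s
Q = Σ q = 10.41 m³/s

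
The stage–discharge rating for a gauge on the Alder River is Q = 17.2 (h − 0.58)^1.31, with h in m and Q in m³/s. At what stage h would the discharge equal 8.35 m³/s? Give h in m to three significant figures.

h − h₀ = (Q/C)^(1/b) = (8.35/17.2)^(1/1.31) = 0.5760 m
h = 0.58 + 0.5760 = 1.156 m

1.16 m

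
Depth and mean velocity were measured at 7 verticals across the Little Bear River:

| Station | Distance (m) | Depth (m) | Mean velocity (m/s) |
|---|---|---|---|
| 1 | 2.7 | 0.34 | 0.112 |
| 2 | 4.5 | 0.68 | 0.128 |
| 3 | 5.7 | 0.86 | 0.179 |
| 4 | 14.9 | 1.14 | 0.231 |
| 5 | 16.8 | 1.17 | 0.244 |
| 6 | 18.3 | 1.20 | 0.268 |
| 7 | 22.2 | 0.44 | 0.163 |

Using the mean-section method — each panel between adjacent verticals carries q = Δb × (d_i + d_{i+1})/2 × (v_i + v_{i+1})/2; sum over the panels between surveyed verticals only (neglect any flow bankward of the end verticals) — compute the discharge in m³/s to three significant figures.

Panel 1-2: Δb = 1.8 m, d̄ = (0.34+0.68)/2 = 0.51, v̄ = (0.112+0.128)/2 = 0.12 → q = 1.8×0.51×0.12 = 0.1102 m³/s
Panel 2-3: Δb = 1.2 m, d̄ = (0.68+0.86)/2 = 0.77, v̄ = (0.128+0.179)/2 = 0.1535 → q = 1.2×0.77×0.1535 = 0.1418 m³/s
Panel 3-4: Δb = 9.2 m, d̄ = (0.86+1.14)/2 = 1, v̄ = (0.179+0.231)/2 = 0.205 → q = 9.2×1×0.205 = 1.886 m³/s
Panel 4-5: Δb = 1.9 m, d̄ = (1.14+1.17)/2 = 1.155, v̄ = (0.231+0.244)/2 = 0.2375 → q = 1.9×1.155×0.2375 = 0.5212 m³/s
Panel 5-6: Δb = 1.5 m, d̄ = (1.17+1.20)/2 = 1.185, v̄ = (0.244+0.268)/2 = 0.256 → q = 1.5×1.185×0.256 = 0.4550 m³/s
Panel 6-7: Δb = 3.9 m, d̄ = (1.20+0.44)/2 = 0.82, v̄ = (0.268+0.163)/2 = 0.2155 → q = 3.9×0.82×0.2155 = 0.6892 m³/s
Q = Σ q = 3.803 m³/s

3.80 m³/s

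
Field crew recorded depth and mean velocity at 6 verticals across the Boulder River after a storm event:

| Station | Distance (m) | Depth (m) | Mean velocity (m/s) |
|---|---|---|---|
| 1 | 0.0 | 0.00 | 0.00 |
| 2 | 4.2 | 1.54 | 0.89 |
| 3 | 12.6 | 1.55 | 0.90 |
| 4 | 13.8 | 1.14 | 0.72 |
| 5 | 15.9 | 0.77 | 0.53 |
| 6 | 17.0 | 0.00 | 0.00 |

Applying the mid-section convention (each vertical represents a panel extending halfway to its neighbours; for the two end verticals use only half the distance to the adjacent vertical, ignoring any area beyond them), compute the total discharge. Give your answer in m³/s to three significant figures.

17.3 m³/s

w_2 = (12.6 − 0.0)/2 = 6.3 m; q_2 = 0.89 × 1.54 × 6.3 = 8.635 m³/s
w_3 = (13.8 − 4.2)/2 = 4.8 m; q_3 = 0.90 × 1.55 × 4.8 = 6.696 m³/s
w_4 = (15.9 − 12.6)/2 = 1.65 m; q_4 = 0.72 × 1.14 × 1.65 = 1.354 m³/s
w_5 = (17.0 − 13.8)/2 = 1.6 m; q_5 = 0.53 × 0.77 × 1.6 = 0.6530 m³/s
Stations 1, 6 contribute zero (depth or velocity is 0).
Q = Σ qᵢ = 17.34 m³/s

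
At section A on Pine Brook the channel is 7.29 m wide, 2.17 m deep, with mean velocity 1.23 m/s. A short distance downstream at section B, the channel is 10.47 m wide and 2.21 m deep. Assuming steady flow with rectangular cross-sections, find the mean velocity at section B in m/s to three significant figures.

Q = A₁V₁ = (7.29×2.17) × 1.23 = 19.46 m³/s
A₂ = 10.47 × 2.21 = 23.14 m²
V₂ = Q/A₂ = 19.46/23.14 = 0.8409 m/s

0.841 m/s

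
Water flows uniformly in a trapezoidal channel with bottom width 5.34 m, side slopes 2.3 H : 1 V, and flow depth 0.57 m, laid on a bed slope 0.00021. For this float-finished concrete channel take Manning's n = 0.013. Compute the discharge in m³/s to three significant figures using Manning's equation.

2.53 m³/s

A = (b + z·y)·y = (5.34 + 2.3×0.57)×0.57 = 3.791 m²
P = b + 2y√(1+z²) = 5.34 + 2×0.57×√(1+2.3²) = 8.199 m
R = A/P = 3.791/8.199 = 0.4624 m
Q = (1/n)·A·R^(2/3)·S^(1/2) = (1/0.013) × 3.791 × 0.4624^(2/3) × 0.00021^(1/2) = 2.527 m³/s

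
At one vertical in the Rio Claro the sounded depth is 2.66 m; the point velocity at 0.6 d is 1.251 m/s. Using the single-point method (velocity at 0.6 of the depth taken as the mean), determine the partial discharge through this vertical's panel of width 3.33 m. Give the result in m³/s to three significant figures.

11.1 m³/s

v̄ = v₀.₆ = 1.251 m/s
q = v̄ × d × w = 1.251 × 2.66 × 3.33 = 11.08 m³/s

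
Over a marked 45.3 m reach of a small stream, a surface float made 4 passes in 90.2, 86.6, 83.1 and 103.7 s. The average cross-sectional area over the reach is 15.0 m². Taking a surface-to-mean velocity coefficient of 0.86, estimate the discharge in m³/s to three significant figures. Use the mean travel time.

6.43 m³/s

t̄ = (90.2 + 86.6 + 83.1 + 103.7) / 4 = 90.9 s
v_surface = L / t̄ = 45.3 / 90.9 = 0.4983 m/s
v_mean = 0.86 × 0.4983 = 0.4286 m/s
Q = A × v_mean = 15.0 × 0.4286 = 6.429 m³/s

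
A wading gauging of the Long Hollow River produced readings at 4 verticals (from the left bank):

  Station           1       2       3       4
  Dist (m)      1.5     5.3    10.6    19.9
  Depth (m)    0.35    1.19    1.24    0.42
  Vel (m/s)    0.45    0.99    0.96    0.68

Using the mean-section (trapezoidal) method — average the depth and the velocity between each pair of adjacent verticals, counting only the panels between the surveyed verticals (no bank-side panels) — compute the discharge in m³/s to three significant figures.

14.7 m³/s

Panel 1-2: Δb = 3.8 m, d̄ = (0.35+1.19)/2 = 0.77, v̄ = (0.45+0.99)/2 = 0.72 → q = 3.8×0.77×0.72 = 2.107 m³/s
Panel 2-3: Δb = 5.3 m, d̄ = (1.19+1.24)/2 = 1.215, v̄ = (0.99+0.96)/2 = 0.975 → q = 5.3×1.215×0.975 = 6.279 m³/s
Panel 3-4: Δb = 9.3 m, d̄ = (1.24+0.42)/2 = 0.83, v̄ = (0.96+0.68)/2 = 0.82 → q = 9.3×0.83×0.82 = 6.330 m³/s
Q = Σ q = 14.71 m³/s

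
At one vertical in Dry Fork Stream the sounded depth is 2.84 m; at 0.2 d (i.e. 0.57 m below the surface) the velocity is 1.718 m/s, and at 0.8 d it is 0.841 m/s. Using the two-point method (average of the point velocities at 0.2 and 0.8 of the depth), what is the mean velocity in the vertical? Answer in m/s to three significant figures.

1.28 m/s

v̄ = (1.718 + 0.841) / 2 = 1.280 m/s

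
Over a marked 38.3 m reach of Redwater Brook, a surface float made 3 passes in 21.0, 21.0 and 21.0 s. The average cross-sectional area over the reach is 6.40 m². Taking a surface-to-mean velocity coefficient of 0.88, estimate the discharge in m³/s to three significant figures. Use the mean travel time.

10.3 m³/s

t̄ = (21.0 + 21.0 + 21.0) / 3 = 21 s
v_surface = L / t̄ = 38.3 / 21 = 1.824 m/s
v_mean = 0.88 × 1.824 = 1.605 m/s
Q = A × v_mean = 6.40 × 1.605 = 10.27 m³/s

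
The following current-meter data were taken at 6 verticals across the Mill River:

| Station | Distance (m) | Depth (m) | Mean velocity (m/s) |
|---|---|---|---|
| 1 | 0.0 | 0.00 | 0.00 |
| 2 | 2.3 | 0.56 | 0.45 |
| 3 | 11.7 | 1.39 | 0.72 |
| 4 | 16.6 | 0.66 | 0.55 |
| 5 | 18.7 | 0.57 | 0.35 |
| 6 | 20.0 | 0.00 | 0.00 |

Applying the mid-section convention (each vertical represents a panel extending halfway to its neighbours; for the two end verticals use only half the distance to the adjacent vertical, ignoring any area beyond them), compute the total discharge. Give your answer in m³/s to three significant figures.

10.2 m³/s

w_2 = (11.7 − 0.0)/2 = 5.85 m; q_2 = 0.45 × 0.56 × 5.85 = 1.474 m³/s
w_3 = (16.6 − 2.3)/2 = 7.15 m; q_3 = 0.72 × 1.39 × 7.15 = 7.156 m³/s
w_4 = (18.7 − 11.7)/2 = 3.5 m; q_4 = 0.55 × 0.66 × 3.5 = 1.271 m³/s
w_5 = (20.0 − 16.6)/2 = 1.7 m; q_5 = 0.35 × 0.57 × 1.7 = 0.3392 m³/s
Stations 1, 6 contribute zero (depth or velocity is 0).
Q = Σ qᵢ = 10.24 m³/s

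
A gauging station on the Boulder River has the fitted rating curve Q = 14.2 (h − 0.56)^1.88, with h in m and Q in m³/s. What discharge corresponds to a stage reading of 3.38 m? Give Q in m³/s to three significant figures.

99.7 m³/s

Q = 14.2 × (3.38 − 0.56)^1.88 = 14.2 × 2.82^1.88 = 99.71 m³/s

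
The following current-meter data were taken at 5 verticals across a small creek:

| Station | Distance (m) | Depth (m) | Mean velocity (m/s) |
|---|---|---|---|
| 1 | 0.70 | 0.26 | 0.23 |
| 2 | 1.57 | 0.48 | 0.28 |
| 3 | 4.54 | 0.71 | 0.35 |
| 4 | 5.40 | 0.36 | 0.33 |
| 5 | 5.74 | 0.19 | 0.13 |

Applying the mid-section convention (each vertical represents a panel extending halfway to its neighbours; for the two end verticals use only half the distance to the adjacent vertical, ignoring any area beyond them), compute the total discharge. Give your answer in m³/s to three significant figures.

w_1 = (1.57 − 0.70)/2 = 0.435 m; q_1 = 0.23 × 0.26 × 0.435 = 0.02601 m³/s
w_2 = (4.54 − 0.70)/2 = 1.92 m; q_2 = 0.28 × 0.48 × 1.92 = 0.2580 m³/s
w_3 = (5.40 − 1.57)/2 = 1.915 m; q_3 = 0.35 × 0.71 × 1.915 = 0.4759 m³/s
w_4 = (5.74 − 4.54)/2 = 0.6 m; q_4 = 0.33 × 0.36 × 0.6 = 0.07128 m³/s
w_5 = (5.74 − 5.40)/2 = 0.17 m; q_5 = 0.13 × 0.19 × 0.17 = 0.004199 m³/s
Q = Σ qᵢ = 0.8354 m³/s

0.835 m³/s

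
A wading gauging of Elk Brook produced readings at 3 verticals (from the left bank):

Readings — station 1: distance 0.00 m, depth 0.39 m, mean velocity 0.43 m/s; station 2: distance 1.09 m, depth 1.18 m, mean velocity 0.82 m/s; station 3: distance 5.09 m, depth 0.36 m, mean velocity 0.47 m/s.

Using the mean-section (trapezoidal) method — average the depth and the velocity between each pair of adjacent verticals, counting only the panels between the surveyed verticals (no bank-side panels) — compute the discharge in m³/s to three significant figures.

2.52 m³/s

Panel 1-2: Δb = 1.09 m, d̄ = (0.39+1.18)/2 = 0.785, v̄ = (0.43+0.82)/2 = 0.625 → q = 1.09×0.785×0.625 = 0.5348 m³/s
Panel 2-3: Δb = 4 m, d̄ = (1.18+0.36)/2 = 0.77, v̄ = (0.82+0.47)/2 = 0.645 → q = 4×0.77×0.645 = 1.987 m³/s
Q = Σ q = 2.521 m³/s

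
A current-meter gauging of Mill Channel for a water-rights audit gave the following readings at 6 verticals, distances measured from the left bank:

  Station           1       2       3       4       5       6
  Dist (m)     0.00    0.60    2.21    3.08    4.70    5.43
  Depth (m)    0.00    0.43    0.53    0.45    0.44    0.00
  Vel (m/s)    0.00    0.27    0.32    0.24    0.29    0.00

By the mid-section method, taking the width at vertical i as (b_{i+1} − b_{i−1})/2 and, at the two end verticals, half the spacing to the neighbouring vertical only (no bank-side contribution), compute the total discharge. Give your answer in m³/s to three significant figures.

0.623 m³/s

w_2 = (2.21 − 0.00)/2 = 1.105 m; q_2 = 0.27 × 0.43 × 1.105 = 0.1283 m³/s
w_3 = (3.08 − 0.60)/2 = 1.24 m; q_3 = 0.32 × 0.53 × 1.24 = 0.2103 m³/s
w_4 = (4.70 − 2.21)/2 = 1.245 m; q_4 = 0.24 × 0.45 × 1.245 = 0.1345 m³/s
w_5 = (5.43 − 3.08)/2 = 1.175 m; q_5 = 0.29 × 0.44 × 1.175 = 0.1499 m³/s
Stations 1, 6 contribute zero (depth or velocity is 0).
Q = Σ qᵢ = 0.6230 m³/s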